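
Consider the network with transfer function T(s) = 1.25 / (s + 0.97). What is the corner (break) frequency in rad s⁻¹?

0.97 rad s⁻¹

The single real pole at s = −0.97 gives a corner at ω = 0.97 rad s⁻¹.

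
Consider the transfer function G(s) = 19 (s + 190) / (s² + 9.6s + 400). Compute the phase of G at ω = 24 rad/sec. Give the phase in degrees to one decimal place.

-120.2 deg

∠(j24 + 190) = arctan(24/190) = 7.20°
∠[(j24)² + 9.6(j24) + 400] = ∠[-176 + j230.4] = 127.38°
∠G(j24) = 7.20° − 127.38° = -120.18°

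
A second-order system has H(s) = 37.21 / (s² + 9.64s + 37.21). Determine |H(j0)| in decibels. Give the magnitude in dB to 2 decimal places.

H(0) = 37.21 / 37.21 = 1
20 log₁₀(1) = 0.000 dB

0.00 dB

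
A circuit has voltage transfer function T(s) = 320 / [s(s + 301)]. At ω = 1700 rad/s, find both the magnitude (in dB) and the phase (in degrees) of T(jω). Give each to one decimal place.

|T| = -79.2 dB, ∠T = -170.0 deg

|j1700 + 301| = √(1700² + 301²) = 1726
|j1700| = 1700
|T(j1700)| = 320 / (1726 × 1700) = 0.00010903
20 log₁₀(0.00010903) = -79.25 dB
∠(j1700 + 301) = arctan(1700/301) = 79.96°
∠(j1700) = 90.00°
∠T(j1700) = − (79.96° + 90.00°) = -169.96°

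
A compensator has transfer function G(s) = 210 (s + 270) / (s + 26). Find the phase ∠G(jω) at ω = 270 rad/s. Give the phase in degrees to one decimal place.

-39.5°

∠(j270 + 270) = arctan(270/270) = 45.00°
∠(j270 + 26) = arctan(270/26) = 84.50°
∠G(j270) = 45.00° − 84.50° = -39.50°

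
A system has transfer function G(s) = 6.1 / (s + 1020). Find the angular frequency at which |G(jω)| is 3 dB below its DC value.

1020 rad/s

For a single-pole low-pass, the −3 dB point is at the pole: ω = 1020 rad/s.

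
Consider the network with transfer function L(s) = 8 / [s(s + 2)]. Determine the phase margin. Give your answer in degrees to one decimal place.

38.7°

Gain crossover: |L(jω)| = 1 at ω ≈ 2.5 rad s⁻¹.
∠L(j2.5) = −90° − arctan(2.5/2) ≈ -141.33°
PM = 180° + (-141.33°) = 38.67°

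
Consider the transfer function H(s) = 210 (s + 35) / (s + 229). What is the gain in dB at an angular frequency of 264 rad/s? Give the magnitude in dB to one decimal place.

|j264 + 35| = √(264² + 35²) = 266.3
|j264 + 229| = √(264² + 229²) = 349.5
|H(j264)| = 210 × 266.3 / 349.5 = 160.02
20 log₁₀(160.02) = 44.08 dB

44.1 dB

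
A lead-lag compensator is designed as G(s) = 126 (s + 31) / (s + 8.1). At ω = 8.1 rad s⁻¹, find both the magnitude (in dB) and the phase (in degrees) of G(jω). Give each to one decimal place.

|j8.1 + 31| = √(8.1² + 31²) = 32.04
|j8.1 + 8.1| = √(8.1² + 8.1²) = 11.46
|G(j8.1)| = 126 × 32.04 / 11.46 = 352.43
20 log₁₀(352.43) = 50.94 dB
∠(j8.1 + 31) = arctan(8.1/31) = 14.64°
∠(j8.1 + 8.1) = arctan(8.1/8.1) = 45.00°
∠G(j8.1) = 14.64° − 45.00° = -30.36°

|G| = 50.9 dB, ∠G = -30.4°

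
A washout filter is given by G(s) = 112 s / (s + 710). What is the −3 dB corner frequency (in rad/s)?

For a single-pole high-pass, the −3 dB point is at the pole: ω = 710 rad/s.

710 rad/s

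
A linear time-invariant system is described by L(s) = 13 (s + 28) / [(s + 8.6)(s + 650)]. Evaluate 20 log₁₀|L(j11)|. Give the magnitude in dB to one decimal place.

|j11 + 28| = √(11² + 28²) = 30.08
|j11 + 8.6| = √(11² + 8.6²) = 13.96
|j11 + 650| = √(11² + 650²) = 650.1
|L(j11)| = 13 × 30.08 / (13.96 × 650.1) = 0.043084
20 log₁₀(0.043084) = -27.31 dB

-27.3 dB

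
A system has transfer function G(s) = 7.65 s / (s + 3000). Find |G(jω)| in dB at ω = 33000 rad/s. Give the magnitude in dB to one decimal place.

17.6 dB

|j33000| = 3.3e+04
|j33000 + 3000| = √(33000² + 3000²) = 3.314e+04
|G(j33000)| = 7.65 × 3.3e+04 / 3.314e+04 = 7.6186
20 log₁₀(7.6186) = 17.64 dB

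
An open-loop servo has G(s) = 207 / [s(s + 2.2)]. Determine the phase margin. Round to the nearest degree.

Gain crossover: |G(jω)| = 1 at ω ≈ 14.3 rad/sec.
∠G(j14.3) = −90° − arctan(14.3/2.2) ≈ -171.26°
PM = 180° + (-171.26°) = 8.74°

9°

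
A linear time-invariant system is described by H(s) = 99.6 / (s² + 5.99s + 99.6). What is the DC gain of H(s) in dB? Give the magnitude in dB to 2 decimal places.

H(0) = 99.6 / 99.6 = 1
20 log₁₀(1) = 0.000 dB

0.00 dB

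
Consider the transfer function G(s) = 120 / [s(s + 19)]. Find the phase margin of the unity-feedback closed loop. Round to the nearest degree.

Gain crossover: |G(jω)| = 1 at ω ≈ 6.02 rad/s.
∠G(j6.02) = −90° − arctan(6.02/19) ≈ -107.58°
PM = 180° + (-107.58°) = 72.42°

72°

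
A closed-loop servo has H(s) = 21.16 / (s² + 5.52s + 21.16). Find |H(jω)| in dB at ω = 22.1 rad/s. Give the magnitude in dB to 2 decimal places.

-27.17 dB

|(j22.1)² + 5.52(j22.1) + 21.16| = |-467.25 + j121.99| = 482.9
|H(j22.1)| = 21.16 / 482.9 = 0.043817
20 log₁₀(0.043817) = -27.167 dB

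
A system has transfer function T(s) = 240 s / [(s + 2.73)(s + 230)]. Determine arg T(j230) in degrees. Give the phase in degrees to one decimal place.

-44.3°

∠(j230) = 90.00°
∠(j230 + 2.73) = arctan(230/2.73) = 89.32°
∠(j230 + 230) = arctan(230/230) = 45.00°
∠T(j230) = 90.00° − (89.32° + 45.00°) = -44.32°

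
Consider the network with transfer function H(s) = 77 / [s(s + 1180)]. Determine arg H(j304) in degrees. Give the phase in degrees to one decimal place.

-104.4°

∠(j304 + 1180) = arctan(304/1180) = 14.45°
∠(j304) = 90.00°
∠H(j304) = − (14.45° + 90.00°) = -104.45°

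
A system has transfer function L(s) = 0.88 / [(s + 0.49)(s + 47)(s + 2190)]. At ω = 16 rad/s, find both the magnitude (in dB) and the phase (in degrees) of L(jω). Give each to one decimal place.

|L| = -125.9 dB, ∠L = -107.5°

|j16 + 0.49| = √(16² + 0.49²) = 16.01
|j16 + 47| = √(16² + 47²) = 49.65
|j16 + 2190| = √(16² + 2190²) = 2190
|L(j16)| = 0.88 / (16.01 × 49.65 × 2190) = 5.0559e-07
20 log₁₀(5.0559e-07) = -125.92 dB
∠(j16 + 0.49) = arctan(16/0.49) = 88.25°
∠(j16 + 47) = arctan(16/47) = 18.80°
∠(j16 + 2190) = arctan(16/2190) = 0.42°
∠L(j16) = − (88.25° + 18.80° + 0.42°) = -107.46°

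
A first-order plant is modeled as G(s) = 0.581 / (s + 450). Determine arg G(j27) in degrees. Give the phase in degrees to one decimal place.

∠(j27 + 450) = arctan(27/450) = 3.43°
∠G(j27) = −3.43° = -3.43°

-3.4°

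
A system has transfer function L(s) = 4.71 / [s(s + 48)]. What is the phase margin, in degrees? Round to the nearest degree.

90°

Gain crossover: |L(jω)| = 1 at ω ≈ 0.0981 rad/s.
∠L(j0.0981) = −90° − arctan(0.0981/48) ≈ -90.12°
PM = 180° + (-90.12°) = 89.88°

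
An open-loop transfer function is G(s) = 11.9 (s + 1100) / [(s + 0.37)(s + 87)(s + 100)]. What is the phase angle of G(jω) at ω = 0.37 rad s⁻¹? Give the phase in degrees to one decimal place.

∠(j0.37 + 1100) = arctan(0.37/1100) = 0.02°
∠(j0.37 + 0.37) = arctan(0.37/0.37) = 45.00°
∠(j0.37 + 87) = arctan(0.37/87) = 0.24°
∠(j0.37 + 100) = arctan(0.37/100) = 0.21°
∠G(j0.37) = 0.02° − (45.00° + 0.24° + 0.21°) = -45.44°

-45.4°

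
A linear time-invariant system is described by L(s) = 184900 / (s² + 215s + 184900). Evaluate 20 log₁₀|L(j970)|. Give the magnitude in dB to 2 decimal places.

|(j970)² + 215(j970) + 184900| = |-7.56e+05 + j2.0855e+05| = 7.842e+05
|L(j970)| = 184900 / 7.842e+05 = 0.23577
20 log₁₀(0.23577) = -12.550 dB

-12.55 dB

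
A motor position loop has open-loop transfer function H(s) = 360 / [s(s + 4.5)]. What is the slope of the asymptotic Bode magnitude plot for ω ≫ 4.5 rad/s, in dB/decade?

-40 dB/decade

With 0 zeros and 2 poles, the high-frequency asymptotic slope is 20 × (0 − 2) = -40 dB/decade.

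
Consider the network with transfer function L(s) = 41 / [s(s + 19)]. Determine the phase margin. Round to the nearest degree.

84°

Gain crossover: |L(jω)| = 1 at ω ≈ 2.14 rad/s.
∠L(j2.14) = −90° − arctan(2.14/19) ≈ -96.44°
PM = 180° + (-96.44°) = 83.56°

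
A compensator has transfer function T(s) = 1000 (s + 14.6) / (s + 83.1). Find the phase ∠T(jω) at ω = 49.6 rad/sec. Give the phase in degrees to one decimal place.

42.8°

∠(j49.6 + 14.6) = arctan(49.6/14.6) = 73.60°
∠(j49.6 + 83.1) = arctan(49.6/83.1) = 30.83°
∠T(j49.6) = 73.60° − 30.83° = 42.77°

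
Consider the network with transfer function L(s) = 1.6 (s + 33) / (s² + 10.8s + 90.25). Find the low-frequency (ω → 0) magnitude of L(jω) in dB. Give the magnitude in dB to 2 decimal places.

-4.66 dB

L(0) = 1.6 × 33 / 90.25 = 0.58504
20 log₁₀(0.58504) = -4.656 dB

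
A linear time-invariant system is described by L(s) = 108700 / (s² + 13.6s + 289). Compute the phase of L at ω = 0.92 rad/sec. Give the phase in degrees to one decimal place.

-2.5°

∠[(j0.92)² + 13.6(j0.92) + 289] = ∠[288.15 + j12.512] = 2.49°
∠L(j0.92) = −2.49° = -2.49°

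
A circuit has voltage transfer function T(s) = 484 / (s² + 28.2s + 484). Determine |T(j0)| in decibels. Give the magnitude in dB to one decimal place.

0.0 dB

T(0) = 484 / 484 = 1
20 log₁₀(1) = 0.00 dB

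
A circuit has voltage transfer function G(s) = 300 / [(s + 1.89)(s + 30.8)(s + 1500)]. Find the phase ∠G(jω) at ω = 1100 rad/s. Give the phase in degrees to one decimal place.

-214.6°

∠(j1100 + 1.89) = arctan(1100/1.89) = 89.90°
∠(j1100 + 30.8) = arctan(1100/30.8) = 88.40°
∠(j1100 + 1500) = arctan(1100/1500) = 36.25°
∠G(j1100) = − (89.90° + 88.40° + 36.25°) = -214.55°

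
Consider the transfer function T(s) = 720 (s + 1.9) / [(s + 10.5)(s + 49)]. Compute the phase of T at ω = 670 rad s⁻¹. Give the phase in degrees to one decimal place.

∠(j670 + 1.9) = arctan(670/1.9) = 89.84°
∠(j670 + 10.5) = arctan(670/10.5) = 89.10°
∠(j670 + 49) = arctan(670/49) = 85.82°
∠T(j670) = 89.84° − (89.10° + 85.82°) = -85.08°

-85.1°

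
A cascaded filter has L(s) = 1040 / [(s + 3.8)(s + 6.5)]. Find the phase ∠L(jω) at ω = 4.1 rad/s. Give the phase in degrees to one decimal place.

-79.4°

∠(j4.1 + 3.8) = arctan(4.1/3.8) = 47.17°
∠(j4.1 + 6.5) = arctan(4.1/6.5) = 32.24°
∠L(j4.1) = − (47.17° + 32.24°) = -79.42°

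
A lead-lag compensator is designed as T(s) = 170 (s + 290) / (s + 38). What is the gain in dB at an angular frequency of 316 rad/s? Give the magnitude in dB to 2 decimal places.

47.20 dB

|j316 + 290| = √(316² + 290²) = 428.9
|j316 + 38| = √(316² + 38²) = 318.3
|T(j316)| = 170 × 428.9 / 318.3 = 229.09
20 log₁₀(229.09) = 47.200 dB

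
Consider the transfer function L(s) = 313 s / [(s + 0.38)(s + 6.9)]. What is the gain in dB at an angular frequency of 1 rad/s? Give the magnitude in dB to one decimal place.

32.5 dB

|j1| = 1
|j1 + 0.38| = √(1² + 0.38²) = 1.07
|j1 + 6.9| = √(1² + 6.9²) = 6.972
|L(j1)| = 313 × 1 / (1.07 × 6.972) = 41.966
20 log₁₀(41.966) = 32.46 dB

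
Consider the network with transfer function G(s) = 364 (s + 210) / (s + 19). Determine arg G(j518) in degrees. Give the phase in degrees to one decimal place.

-20.0°

∠(j518 + 210) = arctan(518/210) = 67.93°
∠(j518 + 19) = arctan(518/19) = 87.90°
∠G(j518) = 67.93° − 87.90° = -19.97°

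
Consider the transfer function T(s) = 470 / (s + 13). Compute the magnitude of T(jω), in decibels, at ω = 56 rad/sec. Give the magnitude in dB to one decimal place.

18.3 dB

|j56 + 13| = √(56² + 13²) = 57.49
|T(j56)| = 470 / 57.49 = 8.1755
20 log₁₀(8.1755) = 18.25 dB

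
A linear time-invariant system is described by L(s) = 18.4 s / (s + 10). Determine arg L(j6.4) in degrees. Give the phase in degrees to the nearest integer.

∠(j6.4) = 90.00°
∠(j6.4 + 10) = arctan(6.4/10) = 32.62°
∠L(j6.4) = 90.00° − 32.62° = 57.38°

57°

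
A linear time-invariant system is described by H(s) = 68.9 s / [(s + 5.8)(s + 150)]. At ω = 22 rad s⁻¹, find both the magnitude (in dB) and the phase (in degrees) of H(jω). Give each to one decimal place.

|H| = -7.1 dB, ∠H = 6.4°

|j22| = 22
|j22 + 5.8| = √(22² + 5.8²) = 22.75
|j22 + 150| = √(22² + 150²) = 151.6
|H(j22)| = 68.9 × 22 / (22.75 × 151.6) = 0.43946
20 log₁₀(0.43946) = -7.14 dB
∠(j22) = 90.00°
∠(j22 + 5.8) = arctan(22/5.8) = 75.23°
∠(j22 + 150) = arctan(22/150) = 8.34°
∠H(j22) = 90.00° − (75.23° + 8.34°) = 6.43°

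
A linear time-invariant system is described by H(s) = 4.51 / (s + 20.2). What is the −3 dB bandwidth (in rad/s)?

For a single-pole low-pass, the −3 dB point is at the pole: ω = 20.2 rad/s.

20.2 rad/s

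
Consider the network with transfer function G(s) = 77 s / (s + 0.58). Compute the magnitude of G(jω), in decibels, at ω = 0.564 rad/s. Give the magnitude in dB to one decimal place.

34.6 dB

|j0.564| = 0.564
|j0.564 + 0.58| = √(0.564² + 0.58²) = 0.809
|G(j0.564)| = 77 × 0.564 / 0.809 = 53.68
20 log₁₀(53.68) = 34.60 dB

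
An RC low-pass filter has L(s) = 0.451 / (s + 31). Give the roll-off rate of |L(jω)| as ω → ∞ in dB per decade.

With 0 zeros and 1 pole, the high-frequency asymptotic slope is 20 × (0 − 1) = -20 dB/decade.

-20 dB/decade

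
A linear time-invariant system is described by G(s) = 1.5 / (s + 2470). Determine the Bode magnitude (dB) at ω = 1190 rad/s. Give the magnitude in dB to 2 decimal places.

|j1190 + 2470| = √(1190² + 2470²) = 2742
|G(j1190)| = 1.5 / 2742 = 0.0005471
20 log₁₀(0.0005471) = -65.239 dB

-65.24 dB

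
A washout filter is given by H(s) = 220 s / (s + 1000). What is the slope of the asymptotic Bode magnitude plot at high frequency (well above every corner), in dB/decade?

With 1 zero and 1 pole, the high-frequency asymptotic slope is 20 × (1 − 1) = 0 dB/decade.

0 dB/decade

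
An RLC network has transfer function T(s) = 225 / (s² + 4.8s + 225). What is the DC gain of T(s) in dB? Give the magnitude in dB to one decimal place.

0.0 dB

T(0) = 225 / 225 = 1
20 log₁₀(1) = 0.00 dB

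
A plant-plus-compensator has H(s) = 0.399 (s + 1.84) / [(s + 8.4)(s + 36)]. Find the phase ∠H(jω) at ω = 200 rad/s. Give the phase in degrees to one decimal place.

∠(j200 + 1.84) = arctan(200/1.84) = 89.47°
∠(j200 + 8.4) = arctan(200/8.4) = 87.59°
∠(j200 + 36) = arctan(200/36) = 79.80°
∠H(j200) = 89.47° − (87.59° + 79.80°) = -77.92°

-77.9 deg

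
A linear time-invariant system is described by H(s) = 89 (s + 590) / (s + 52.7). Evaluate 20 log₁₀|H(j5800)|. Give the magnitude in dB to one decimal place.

|j5800 + 590| = √(5800² + 590²) = 5830
|j5800 + 52.7| = √(5800² + 52.7²) = 5800
|H(j5800)| = 89 × 5830 / 5800 = 89.456
20 log₁₀(89.456) = 39.03 dB

39.0 dB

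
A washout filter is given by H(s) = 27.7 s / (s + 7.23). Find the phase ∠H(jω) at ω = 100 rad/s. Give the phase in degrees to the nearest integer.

4 deg

∠(j100) = 90.00°
∠(j100 + 7.23) = arctan(100/7.23) = 85.86°
∠H(j100) = 90.00° − 85.86° = 4.14°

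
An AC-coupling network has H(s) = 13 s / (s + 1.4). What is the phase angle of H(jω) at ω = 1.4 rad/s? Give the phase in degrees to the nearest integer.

∠(j1.4) = 90.00°
∠(j1.4 + 1.4) = arctan(1.4/1.4) = 45.00°
∠H(j1.4) = 90.00° − 45.00° = 45.00°

45°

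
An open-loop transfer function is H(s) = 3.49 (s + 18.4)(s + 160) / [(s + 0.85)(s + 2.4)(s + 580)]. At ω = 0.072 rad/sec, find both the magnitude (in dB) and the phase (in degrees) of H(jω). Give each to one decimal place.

|H| = 18.7 dB, ∠H = -6.3°

|j0.072 + 18.4| = √(0.072² + 18.4²) = 18.4
|j0.072 + 160| = √(0.072² + 160²) = 160
|j0.072 + 0.85| = √(0.072² + 0.85²) = 0.853
|j0.072 + 2.4| = √(0.072² + 2.4²) = 2.401
|j0.072 + 580| = √(0.072² + 580²) = 580
|H(j0.072)| = 3.49 × 18.4 × 160 / (0.853 × 2.401 × 580) = 8.6489
20 log₁₀(8.6489) = 18.74 dB
∠(j0.072 + 18.4) = arctan(0.072/18.4) = 0.22°
∠(j0.072 + 160) = arctan(0.072/160) = 0.03°
∠(j0.072 + 0.85) = arctan(0.072/0.85) = 4.84°
∠(j0.072 + 2.4) = arctan(0.072/2.4) = 1.72°
∠(j0.072 + 580) = arctan(0.072/580) = 0.01°
∠H(j0.072) = 0.22° + 0.03° − (4.84° + 1.72° + 0.01°) = -6.32°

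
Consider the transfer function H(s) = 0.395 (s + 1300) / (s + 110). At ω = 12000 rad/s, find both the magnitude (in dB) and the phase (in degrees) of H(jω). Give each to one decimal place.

|j12000 + 1300| = √(12000² + 1300²) = 1.207e+04
|j12000 + 110| = √(12000² + 110²) = 1.2e+04
|H(j12000)| = 0.395 × 1.207e+04 / 1.2e+04 = 0.39729
20 log₁₀(0.39729) = -8.02 dB
∠(j12000 + 1300) = arctan(12000/1300) = 83.82°
∠(j12000 + 110) = arctan(12000/110) = 89.47°
∠H(j12000) = 83.82° − 89.47° = -5.66°

|H| = -8.0 dB, ∠H = -5.7°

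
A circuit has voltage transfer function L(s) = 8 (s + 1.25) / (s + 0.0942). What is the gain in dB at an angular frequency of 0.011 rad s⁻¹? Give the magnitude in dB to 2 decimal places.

40.46 dB

|j0.011 + 1.25| = √(0.011² + 1.25²) = 1.25
|j0.011 + 0.0942| = √(0.011² + 0.0942²) = 0.09484
|L(j0.011)| = 8 × 1.25 / 0.09484 = 105.44
20 log₁₀(105.44) = 40.460 dB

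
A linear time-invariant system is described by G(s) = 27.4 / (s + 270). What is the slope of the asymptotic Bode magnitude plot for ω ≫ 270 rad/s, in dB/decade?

-20 dB/decade

With 0 zeros and 1 pole, the high-frequency asymptotic slope is 20 × (0 − 1) = -20 dB/decade.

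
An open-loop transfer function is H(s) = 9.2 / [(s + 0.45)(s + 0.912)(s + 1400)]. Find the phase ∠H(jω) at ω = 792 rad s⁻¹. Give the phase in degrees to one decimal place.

-209.4°

∠(j792 + 0.45) = arctan(792/0.45) = 89.97°
∠(j792 + 0.912) = arctan(792/0.912) = 89.93°
∠(j792 + 1400) = arctan(792/1400) = 29.50°
∠H(j792) = − (89.97° + 89.93° + 29.50°) = -209.40°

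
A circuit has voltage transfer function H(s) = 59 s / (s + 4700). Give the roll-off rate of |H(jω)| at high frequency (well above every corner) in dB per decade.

0 dB/decade

With 1 zero and 1 pole, the high-frequency asymptotic slope is 20 × (1 − 1) = 0 dB/decade.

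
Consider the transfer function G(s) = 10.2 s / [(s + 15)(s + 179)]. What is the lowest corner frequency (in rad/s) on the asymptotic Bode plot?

15 rad/s

Break frequencies occur at each pole and zero magnitude: 15 rad/s, 179 rad/s.
The lowest is 15 rad/s.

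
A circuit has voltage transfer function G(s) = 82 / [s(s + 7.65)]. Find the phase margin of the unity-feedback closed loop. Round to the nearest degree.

45°

Gain crossover: |G(jω)| = 1 at ω ≈ 7.6 rad/s.
∠G(j7.6) = −90° − arctan(7.6/7.65) ≈ -134.82°
PM = 180° + (-134.82°) = 45.18°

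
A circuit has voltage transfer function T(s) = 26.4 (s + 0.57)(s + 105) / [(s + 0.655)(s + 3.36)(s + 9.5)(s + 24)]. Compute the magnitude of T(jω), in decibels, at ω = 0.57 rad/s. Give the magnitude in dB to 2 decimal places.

|j0.57 + 0.57| = √(0.57² + 0.57²) = 0.8061
|j0.57 + 105| = √(0.57² + 105²) = 105
|j0.57 + 0.655| = √(0.57² + 0.655²) = 0.8683
|j0.57 + 3.36| = √(0.57² + 3.36²) = 3.408
|j0.57 + 9.5| = √(0.57² + 9.5²) = 9.517
|j0.57 + 24| = √(0.57² + 24²) = 24.01
|T(j0.57)| = 26.4 × 0.8061 × 105 / (0.8683 × 3.408 × 9.517 × 24.01) = 3.3051
20 log₁₀(3.3051) = 10.384 dB

10.38 dB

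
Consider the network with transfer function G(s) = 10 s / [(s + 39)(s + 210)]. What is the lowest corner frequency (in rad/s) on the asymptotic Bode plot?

39 rad/s

Break frequencies occur at each pole and zero magnitude: 39 rad/s, 210 rad/s.
The lowest is 39 rad/s.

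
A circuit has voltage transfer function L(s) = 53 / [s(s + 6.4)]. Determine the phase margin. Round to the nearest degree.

47°

Gain crossover: |L(jω)| = 1 at ω ≈ 6.03 rad/sec.
∠L(j6.03) = −90° − arctan(6.03/6.4) ≈ -133.29°
PM = 180° + (-133.29°) = 46.71°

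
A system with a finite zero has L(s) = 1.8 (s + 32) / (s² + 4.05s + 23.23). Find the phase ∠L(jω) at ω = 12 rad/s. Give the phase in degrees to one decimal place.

∠(j12 + 32) = arctan(12/32) = 20.56°
∠[(j12)² + 4.05(j12) + 23.23] = ∠[-120.77 + j48.6] = 158.08°
∠L(j12) = 20.56° − 158.08° = -137.52°

-137.5°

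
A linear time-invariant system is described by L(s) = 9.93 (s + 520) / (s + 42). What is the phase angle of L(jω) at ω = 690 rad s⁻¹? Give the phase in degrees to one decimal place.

-33.5°

∠(j690 + 520) = arctan(690/520) = 53.00°
∠(j690 + 42) = arctan(690/42) = 86.52°
∠L(j690) = 53.00° − 86.52° = -33.52°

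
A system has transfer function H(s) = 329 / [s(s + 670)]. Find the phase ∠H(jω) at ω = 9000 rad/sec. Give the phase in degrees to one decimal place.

∠(j9000 + 670) = arctan(9000/670) = 85.74°
∠(j9000) = 90.00°
∠H(j9000) = − (85.74° + 90.00°) = -175.74°

-175.7°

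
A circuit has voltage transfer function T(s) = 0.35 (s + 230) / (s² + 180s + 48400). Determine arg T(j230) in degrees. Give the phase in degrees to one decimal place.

-51.2°

∠(j230 + 230) = arctan(230/230) = 45.00°
∠[(j230)² + 180(j230) + 48400] = ∠[-4500 + j41400] = 96.20°
∠T(j230) = 45.00° − 96.20° = -51.20°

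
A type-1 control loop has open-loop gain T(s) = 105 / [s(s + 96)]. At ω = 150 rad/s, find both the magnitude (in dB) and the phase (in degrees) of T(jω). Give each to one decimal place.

|j150 + 96| = √(150² + 96²) = 178.1
|j150| = 150
|T(j150)| = 105 / (178.1 × 150) = 0.0039306
20 log₁₀(0.0039306) = -48.11 dB
∠(j150 + 96) = arctan(150/96) = 57.38°
∠(j150) = 90.00°
∠T(j150) = − (57.38° + 90.00°) = -147.38°

|T| = -48.1 dB, ∠T = -147.4°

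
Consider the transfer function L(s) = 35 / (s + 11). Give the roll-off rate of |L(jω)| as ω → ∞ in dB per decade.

With 0 zeros and 1 pole, the high-frequency asymptotic slope is 20 × (0 − 1) = -20 dB/decade.

-20 dB/decade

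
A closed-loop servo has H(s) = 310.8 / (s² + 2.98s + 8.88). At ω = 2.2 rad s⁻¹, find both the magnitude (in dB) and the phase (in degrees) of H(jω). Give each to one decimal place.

|H| = 32.1 dB, ∠H = -58.4°

|(j2.2)² + 2.98(j2.2) + 8.88| = |4.04 + j6.556| = 7.701
|H(j2.2)| = 310.8 / 7.701 = 40.359
20 log₁₀(40.359) = 32.12 dB
∠[(j2.2)² + 2.98(j2.2) + 8.88] = ∠[4.04 + j6.556] = 58.36°
∠H(j2.2) = −58.36° = -58.36°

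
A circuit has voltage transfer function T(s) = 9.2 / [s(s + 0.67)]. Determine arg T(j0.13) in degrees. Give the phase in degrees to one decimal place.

-101.0°

∠(j0.13 + 0.67) = arctan(0.13/0.67) = 10.98°
∠(j0.13) = 90.00°
∠T(j0.13) = − (10.98° + 90.00°) = -100.98°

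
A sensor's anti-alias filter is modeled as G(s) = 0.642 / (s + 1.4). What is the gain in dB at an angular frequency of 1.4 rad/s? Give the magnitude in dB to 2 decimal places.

-9.78 dB

|j1.4 + 1.4| = √(1.4² + 1.4²) = 1.98
|G(j1.4)| = 0.642 / 1.98 = 0.32426
20 log₁₀(0.32426) = -9.782 dB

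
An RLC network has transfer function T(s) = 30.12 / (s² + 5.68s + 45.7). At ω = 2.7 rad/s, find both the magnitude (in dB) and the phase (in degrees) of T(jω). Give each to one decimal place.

|T| = -2.8 dB, ∠T = -21.8 deg

|(j2.7)² + 5.68(j2.7) + 45.7| = |38.41 + j15.336| = 41.36
|T(j2.7)| = 30.12 / 41.36 = 0.72827
20 log₁₀(0.72827) = -2.75 dB
∠[(j2.7)² + 5.68(j2.7) + 45.7] = ∠[38.41 + j15.336] = 21.77°
∠T(j2.7) = −21.77° = -21.77°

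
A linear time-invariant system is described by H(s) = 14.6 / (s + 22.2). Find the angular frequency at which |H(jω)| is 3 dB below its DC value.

22.2 rad/s

For a single-pole low-pass, the −3 dB point is at the pole: ω = 22.2 rad/s.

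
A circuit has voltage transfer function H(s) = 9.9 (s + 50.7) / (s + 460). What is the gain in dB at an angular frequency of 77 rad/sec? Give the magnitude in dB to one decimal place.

5.8 dB

|j77 + 50.7| = √(77² + 50.7²) = 92.19
|j77 + 460| = √(77² + 460²) = 466.4
|H(j77)| = 9.9 × 92.19 / 466.4 = 1.9569
20 log₁₀(1.9569) = 5.83 dB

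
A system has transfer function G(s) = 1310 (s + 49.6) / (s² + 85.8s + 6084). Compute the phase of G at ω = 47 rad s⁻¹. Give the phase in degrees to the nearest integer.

-3°

∠(j47 + 49.6) = arctan(47/49.6) = 43.46°
∠[(j47)² + 85.8(j47) + 6084] = ∠[3875 + j4032.6] = 46.14°
∠G(j47) = 43.46° − 46.14° = -2.68°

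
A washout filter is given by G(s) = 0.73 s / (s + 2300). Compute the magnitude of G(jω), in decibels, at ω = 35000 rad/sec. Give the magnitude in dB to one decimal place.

-2.8 dB

|j35000| = 3.5e+04
|j35000 + 2300| = √(35000² + 2300²) = 3.508e+04
|G(j35000)| = 0.73 × 3.5e+04 / 3.508e+04 = 0.72843
20 log₁₀(0.72843) = -2.75 dB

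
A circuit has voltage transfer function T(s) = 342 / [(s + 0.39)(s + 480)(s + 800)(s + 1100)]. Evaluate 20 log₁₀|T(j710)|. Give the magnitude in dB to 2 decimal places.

|j710 + 0.39| = √(710² + 0.39²) = 710
|j710 + 480| = √(710² + 480²) = 857
|j710 + 800| = √(710² + 800²) = 1070
|j710 + 1100| = √(710² + 1100²) = 1309
|T(j710)| = 342 / (710 × 857 × 1070 × 1309) = 4.0135e-10
20 log₁₀(4.0135e-10) = -187.930 dB

-187.93 dB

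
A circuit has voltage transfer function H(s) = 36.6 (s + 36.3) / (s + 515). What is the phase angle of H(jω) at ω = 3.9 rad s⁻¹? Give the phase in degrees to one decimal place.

∠(j3.9 + 36.3) = arctan(3.9/36.3) = 6.13°
∠(j3.9 + 515) = arctan(3.9/515) = 0.43°
∠H(j3.9) = 6.13° − 0.43° = 5.70°

5.7°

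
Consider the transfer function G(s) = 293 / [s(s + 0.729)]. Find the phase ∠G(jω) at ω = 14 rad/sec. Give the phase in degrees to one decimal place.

-177.0°

∠(j14 + 0.729) = arctan(14/0.729) = 87.02°
∠(j14) = 90.00°
∠G(j14) = − (87.02° + 90.00°) = -177.02°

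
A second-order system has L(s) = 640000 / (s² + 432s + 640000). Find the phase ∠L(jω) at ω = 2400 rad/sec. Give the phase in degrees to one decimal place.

-168.6°

∠[(j2400)² + 432(j2400) + 640000] = ∠[-5.12e+06 + j1.0368e+06] = 168.55°
∠L(j2400) = −168.55° = -168.55°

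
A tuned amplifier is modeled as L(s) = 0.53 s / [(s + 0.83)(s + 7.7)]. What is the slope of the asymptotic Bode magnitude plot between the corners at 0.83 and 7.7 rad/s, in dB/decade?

0 dB/decade

In this band the factors already past their corner are: 1 differentiator zero, pole at 0.83; net slope = 0 dB/decade.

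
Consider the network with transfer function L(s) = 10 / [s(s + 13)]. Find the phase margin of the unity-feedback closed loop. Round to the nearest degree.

Gain crossover: |L(jω)| = 1 at ω ≈ 0.768 rad/s.
∠L(j0.768) = −90° − arctan(0.768/13) ≈ -93.38°
PM = 180° + (-93.38°) = 86.62°

87 deg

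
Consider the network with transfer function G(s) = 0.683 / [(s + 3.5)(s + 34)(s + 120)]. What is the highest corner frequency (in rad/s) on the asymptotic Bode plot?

120 rad/s

Break frequencies occur at each pole and zero magnitude: 3.5 rad/s, 34 rad/s, 120 rad/s.
The highest is 120 rad/s.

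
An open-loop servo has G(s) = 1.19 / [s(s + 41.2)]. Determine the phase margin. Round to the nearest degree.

Gain crossover: |G(jω)| = 1 at ω ≈ 0.0289 rad/s.
∠G(j0.0289) = −90° − arctan(0.0289/41.2) ≈ -90.04°
PM = 180° + (-90.04°) = 89.96°

90°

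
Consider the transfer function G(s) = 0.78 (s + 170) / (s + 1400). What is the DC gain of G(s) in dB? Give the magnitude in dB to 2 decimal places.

-20.47 dB

G(0) = 0.78 × 170 / 1400 = 0.094714
20 log₁₀(0.094714) = -20.472 dB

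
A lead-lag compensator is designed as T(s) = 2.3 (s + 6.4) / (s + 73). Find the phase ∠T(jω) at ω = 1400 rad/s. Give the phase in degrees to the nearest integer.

∠(j1400 + 6.4) = arctan(1400/6.4) = 89.74°
∠(j1400 + 73) = arctan(1400/73) = 87.02°
∠T(j1400) = 89.74° − 87.02° = 2.72°

3°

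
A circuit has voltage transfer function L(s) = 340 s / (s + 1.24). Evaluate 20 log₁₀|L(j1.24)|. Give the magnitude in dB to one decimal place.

|j1.24| = 1.24
|j1.24 + 1.24| = √(1.24² + 1.24²) = 1.754
|L(j1.24)| = 340 × 1.24 / 1.754 = 240.42
20 log₁₀(240.42) = 47.62 dB

47.6 dB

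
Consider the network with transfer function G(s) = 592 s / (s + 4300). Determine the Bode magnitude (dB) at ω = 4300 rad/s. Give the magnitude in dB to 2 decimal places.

52.44 dB

|j4300| = 4300
|j4300 + 4300| = √(4300² + 4300²) = 6081
|G(j4300)| = 592 × 4300 / 6081 = 418.61
20 log₁₀(418.61) = 52.436 dB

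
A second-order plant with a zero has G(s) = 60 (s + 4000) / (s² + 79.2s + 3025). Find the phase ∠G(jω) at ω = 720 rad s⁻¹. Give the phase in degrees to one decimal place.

-163.5 deg

∠(j720 + 4000) = arctan(720/4000) = 10.20°
∠[(j720)² + 79.2(j720) + 3025] = ∠[-5.1538e+05 + j57024] = 173.69°
∠G(j720) = 10.20° − 173.69° = -163.48°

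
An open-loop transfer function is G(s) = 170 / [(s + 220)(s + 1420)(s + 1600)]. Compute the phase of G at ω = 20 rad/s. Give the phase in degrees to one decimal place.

∠(j20 + 220) = arctan(20/220) = 5.19°
∠(j20 + 1420) = arctan(20/1420) = 0.81°
∠(j20 + 1600) = arctan(20/1600) = 0.72°
∠G(j20) = − (5.19° + 0.81° + 0.72°) = -6.72°

-6.7°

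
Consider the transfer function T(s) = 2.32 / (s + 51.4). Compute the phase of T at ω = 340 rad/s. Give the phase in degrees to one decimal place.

-81.4°

∠(j340 + 51.4) = arctan(340/51.4) = 81.40°
∠T(j340) = −81.40° = -81.40°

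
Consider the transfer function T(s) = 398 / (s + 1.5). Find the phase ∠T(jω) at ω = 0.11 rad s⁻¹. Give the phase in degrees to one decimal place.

∠(j0.11 + 1.5) = arctan(0.11/1.5) = 4.19°
∠T(j0.11) = −4.19° = -4.19°

-4.2°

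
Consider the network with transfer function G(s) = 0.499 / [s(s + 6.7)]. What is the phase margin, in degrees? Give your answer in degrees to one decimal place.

89.4°

Gain crossover: |G(jω)| = 1 at ω ≈ 0.0745 rad/s.
∠G(j0.0745) = −90° − arctan(0.0745/6.7) ≈ -90.64°
PM = 180° + (-90.64°) = 89.36°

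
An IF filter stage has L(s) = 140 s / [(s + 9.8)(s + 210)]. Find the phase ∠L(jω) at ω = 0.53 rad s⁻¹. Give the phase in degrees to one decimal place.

86.8°

∠(j0.53) = 90.00°
∠(j0.53 + 9.8) = arctan(0.53/9.8) = 3.10°
∠(j0.53 + 210) = arctan(0.53/210) = 0.14°
∠L(j0.53) = 90.00° − (3.10° + 0.14°) = 86.76°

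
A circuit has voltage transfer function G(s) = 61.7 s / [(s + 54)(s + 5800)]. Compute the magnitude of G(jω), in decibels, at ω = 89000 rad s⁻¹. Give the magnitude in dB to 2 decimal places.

-63.20 dB

|j89000| = 8.9e+04
|j89000 + 54| = √(89000² + 54²) = 8.9e+04
|j89000 + 5800| = √(89000² + 5800²) = 8.919e+04
|G(j89000)| = 61.7 × 8.9e+04 / (8.9e+04 × 8.919e+04) = 0.00069179
20 log₁₀(0.00069179) = -63.201 dB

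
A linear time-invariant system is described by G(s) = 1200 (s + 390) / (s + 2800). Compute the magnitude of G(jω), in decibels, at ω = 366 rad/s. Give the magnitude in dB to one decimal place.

47.1 dB

|j366 + 390| = √(366² + 390²) = 534.8
|j366 + 2800| = √(366² + 2800²) = 2824
|G(j366)| = 1200 × 534.8 / 2824 = 227.28
20 log₁₀(227.28) = 47.13 dB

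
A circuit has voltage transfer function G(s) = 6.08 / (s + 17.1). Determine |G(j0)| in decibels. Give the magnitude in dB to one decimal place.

-9.0 dB

G(0) = 6.08 / 17.1 = 0.35556
20 log₁₀(0.35556) = -8.98 dB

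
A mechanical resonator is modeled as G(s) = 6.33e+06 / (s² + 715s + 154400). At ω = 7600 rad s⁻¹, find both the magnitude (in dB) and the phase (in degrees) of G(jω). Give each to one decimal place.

|(j7600)² + 715(j7600) + 154400| = |-5.7606e+07 + j5.434e+06| = 5.786e+07
|G(j7600)| = 6.33e+06 / 5.786e+07 = 0.1094
20 log₁₀(0.1094) = -19.22 dB
∠[(j7600)² + 715(j7600) + 154400] = ∠[-5.7606e+07 + j5.434e+06] = 174.61°
∠G(j7600) = −174.61° = -174.61°

|G| = -19.2 dB, ∠G = -174.6°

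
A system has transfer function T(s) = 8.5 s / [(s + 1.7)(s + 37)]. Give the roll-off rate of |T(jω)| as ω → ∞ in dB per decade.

With 1 zero and 2 poles, the high-frequency asymptotic slope is 20 × (1 − 2) = -20 dB/decade.

-20 dB/decade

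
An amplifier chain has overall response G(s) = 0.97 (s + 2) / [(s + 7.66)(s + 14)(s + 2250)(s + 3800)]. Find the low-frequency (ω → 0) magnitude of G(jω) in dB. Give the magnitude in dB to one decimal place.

-173.5 dB

G(0) = 0.97 × 2 / (7.66 × 14 × 2250 × 3800) = 2.1158e-09
20 log₁₀(2.1158e-09) = -173.49 dB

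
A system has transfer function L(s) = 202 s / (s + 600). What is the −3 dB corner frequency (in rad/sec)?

For a single-pole high-pass, the −3 dB point is at the pole: ω = 600 rad/sec.

600 rad/sec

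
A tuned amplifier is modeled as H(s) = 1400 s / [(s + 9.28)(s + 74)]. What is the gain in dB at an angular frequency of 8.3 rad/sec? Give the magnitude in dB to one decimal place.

|j8.3| = 8.3
|j8.3 + 9.28| = √(8.3² + 9.28²) = 12.45
|j8.3 + 74| = √(8.3² + 74²) = 74.46
|H(j8.3)| = 1400 × 8.3 / (12.45 × 74.46) = 12.534
20 log₁₀(12.534) = 21.96 dB

22.0 dB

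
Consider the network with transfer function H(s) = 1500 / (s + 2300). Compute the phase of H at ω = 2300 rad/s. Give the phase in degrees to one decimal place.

-45.0°

∠(j2300 + 2300) = arctan(2300/2300) = 45.00°
∠H(j2300) = −45.00° = -45.00°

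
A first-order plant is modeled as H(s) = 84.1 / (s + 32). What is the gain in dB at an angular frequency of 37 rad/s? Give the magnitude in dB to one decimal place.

|j37 + 32| = √(37² + 32²) = 48.92
|H(j37)| = 84.1 / 48.92 = 1.7192
20 log₁₀(1.7192) = 4.71 dB

4.7 dB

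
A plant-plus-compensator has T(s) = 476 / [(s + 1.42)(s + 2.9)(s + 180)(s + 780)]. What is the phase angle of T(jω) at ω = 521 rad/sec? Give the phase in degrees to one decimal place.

-284.2°

∠(j521 + 1.42) = arctan(521/1.42) = 89.84°
∠(j521 + 2.9) = arctan(521/2.9) = 89.68°
∠(j521 + 180) = arctan(521/180) = 70.94°
∠(j521 + 780) = arctan(521/780) = 33.74°
∠T(j521) = − (89.84° + 89.68° + 70.94° + 33.74°) = -284.21°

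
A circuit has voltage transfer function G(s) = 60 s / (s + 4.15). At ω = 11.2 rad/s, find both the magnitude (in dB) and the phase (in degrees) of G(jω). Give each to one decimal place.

|j11.2| = 11.2
|j11.2 + 4.15| = √(11.2² + 4.15²) = 11.94
|G(j11.2)| = 60 × 11.2 / 11.94 = 56.262
20 log₁₀(56.262) = 35.00 dB
∠(j11.2) = 90.00°
∠(j11.2 + 4.15) = arctan(11.2/4.15) = 69.67°
∠G(j11.2) = 90.00° − 69.67° = 20.33°

|G| = 35.0 dB, ∠G = 20.3 deg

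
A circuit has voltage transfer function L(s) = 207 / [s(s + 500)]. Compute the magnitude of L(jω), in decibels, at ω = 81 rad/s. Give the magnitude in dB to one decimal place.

|j81 + 500| = √(81² + 500²) = 506.5
|j81| = 81
|L(j81)| = 207 / (506.5 × 81) = 0.0050453
20 log₁₀(0.0050453) = -45.94 dB

-45.9 dB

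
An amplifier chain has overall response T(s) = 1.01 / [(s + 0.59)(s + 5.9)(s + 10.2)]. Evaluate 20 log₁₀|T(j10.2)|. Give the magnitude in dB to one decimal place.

|j10.2 + 0.59| = √(10.2² + 0.59²) = 10.22
|j10.2 + 5.9| = √(10.2² + 5.9²) = 11.78
|j10.2 + 10.2| = √(10.2² + 10.2²) = 14.42
|T(j10.2)| = 1.01 / (10.22 × 11.78 × 14.42) = 0.00058158
20 log₁₀(0.00058158) = -64.71 dB

-64.7 dB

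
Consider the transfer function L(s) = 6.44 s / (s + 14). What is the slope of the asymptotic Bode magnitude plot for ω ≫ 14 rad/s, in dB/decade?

With 1 zero and 1 pole, the high-frequency asymptotic slope is 20 × (1 − 1) = 0 dB/decade.

0 dB/decade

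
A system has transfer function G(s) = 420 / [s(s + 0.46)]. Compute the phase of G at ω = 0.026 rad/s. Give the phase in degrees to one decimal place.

∠(j0.026 + 0.46) = arctan(0.026/0.46) = 3.24°
∠(j0.026) = 90.00°
∠G(j0.026) = − (3.24° + 90.00°) = -93.24°

-93.2°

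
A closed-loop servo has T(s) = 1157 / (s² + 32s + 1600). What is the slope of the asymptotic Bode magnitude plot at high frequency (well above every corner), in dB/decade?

-40 dB/decade

With 0 zeros and 2 poles, the high-frequency asymptotic slope is 20 × (0 − 2) = -40 dB/decade.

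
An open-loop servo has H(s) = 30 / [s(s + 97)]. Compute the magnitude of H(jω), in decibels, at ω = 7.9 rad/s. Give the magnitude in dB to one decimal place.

|j7.9 + 97| = √(7.9² + 97²) = 97.32
|j7.9| = 7.9
|H(j7.9)| = 30 / (97.32 × 7.9) = 0.03902
20 log₁₀(0.03902) = -28.17 dB

-28.2 dB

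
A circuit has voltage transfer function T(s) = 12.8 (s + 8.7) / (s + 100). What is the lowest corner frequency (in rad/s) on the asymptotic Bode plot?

8.7 rad/s

Break frequencies occur at each pole and zero magnitude: 8.7 rad/s, 100 rad/s.
The lowest is 8.7 rad/s.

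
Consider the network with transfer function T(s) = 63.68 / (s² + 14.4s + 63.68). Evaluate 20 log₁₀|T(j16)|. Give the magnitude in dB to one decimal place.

|(j16)² + 14.4(j16) + 63.68| = |-192.32 + j230.4| = 300.1
|T(j16)| = 63.68 / 300.1 = 0.21218
20 log₁₀(0.21218) = -13.47 dB

-13.5 dB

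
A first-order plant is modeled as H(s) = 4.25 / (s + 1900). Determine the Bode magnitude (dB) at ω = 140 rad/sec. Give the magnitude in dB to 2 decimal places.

-53.03 dB

|j140 + 1900| = √(140² + 1900²) = 1905
|H(j140)| = 4.25 / 1905 = 0.0022308
20 log₁₀(0.0022308) = -53.031 dB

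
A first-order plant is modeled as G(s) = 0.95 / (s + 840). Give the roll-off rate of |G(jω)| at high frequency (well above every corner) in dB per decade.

-20 dB/decade

With 0 zeros and 1 pole, the high-frequency asymptotic slope is 20 × (0 − 1) = -20 dB/decade.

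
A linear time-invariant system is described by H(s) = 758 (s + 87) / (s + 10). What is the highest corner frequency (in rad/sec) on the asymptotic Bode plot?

Break frequencies occur at each pole and zero magnitude: 10 rad/sec, 87 rad/sec.
The highest is 87 rad/sec.

87 rad/sec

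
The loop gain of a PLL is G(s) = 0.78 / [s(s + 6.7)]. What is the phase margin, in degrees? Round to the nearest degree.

89°

Gain crossover: |G(jω)| = 1 at ω ≈ 0.116 rad/s.
∠G(j0.116) = −90° − arctan(0.116/6.7) ≈ -91.00°
PM = 180° + (-91.00°) = 89.00°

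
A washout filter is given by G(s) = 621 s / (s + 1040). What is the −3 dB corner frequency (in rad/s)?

1040 rad/s

For a single-pole high-pass, the −3 dB point is at the pole: ω = 1040 rad/s.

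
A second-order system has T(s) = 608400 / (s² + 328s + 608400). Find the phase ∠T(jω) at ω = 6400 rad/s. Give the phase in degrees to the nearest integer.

-177°

∠[(j6400)² + 328(j6400) + 608400] = ∠[-4.0352e+07 + j2.0992e+06] = 177.02°
∠T(j6400) = −177.02° = -177.02°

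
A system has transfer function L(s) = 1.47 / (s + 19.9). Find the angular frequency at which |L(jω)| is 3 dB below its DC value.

For a single-pole low-pass, the −3 dB point is at the pole: ω = 19.9 rad/sec.

19.9 rad/sec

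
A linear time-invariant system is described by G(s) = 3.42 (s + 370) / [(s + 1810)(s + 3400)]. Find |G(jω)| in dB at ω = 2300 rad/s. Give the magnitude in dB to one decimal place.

-63.6 dB

|j2300 + 370| = √(2300² + 370²) = 2330
|j2300 + 1810| = √(2300² + 1810²) = 2927
|j2300 + 3400| = √(2300² + 3400²) = 4105
|G(j2300)| = 3.42 × 2330 / (2927 × 4105) = 0.00066315
20 log₁₀(0.00066315) = -63.57 dB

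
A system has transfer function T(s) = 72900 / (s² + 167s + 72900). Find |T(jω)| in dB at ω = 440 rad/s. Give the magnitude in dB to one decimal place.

-5.7 dB

|(j440)² + 167(j440) + 72900| = |-1.207e+05 + j73480| = 1.413e+05
|T(j440)| = 72900 / 1.413e+05 = 0.5159
20 log₁₀(0.5159) = -5.75 dB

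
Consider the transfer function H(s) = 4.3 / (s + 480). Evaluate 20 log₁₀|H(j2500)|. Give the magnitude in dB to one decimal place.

|j2500 + 480| = √(2500² + 480²) = 2546
|H(j2500)| = 4.3 / 2546 = 0.0016891
20 log₁₀(0.0016891) = -55.45 dB

-55.4 dB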